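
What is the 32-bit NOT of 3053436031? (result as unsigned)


~0b10110101111111111011110001111111 = 0b1001010000000000100001110000000 = 1241531264 (32-bit unsigned)

1241531264


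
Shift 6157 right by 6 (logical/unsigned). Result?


0b1100000001101 >> 6 = 0b1100000 = 96

96


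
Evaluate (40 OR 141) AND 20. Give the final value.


Step 1: 40 | 141 = 173
Step 2: 173 & 20 = 4

4


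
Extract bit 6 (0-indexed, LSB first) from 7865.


0b1111010111001, position 6 = 0

0


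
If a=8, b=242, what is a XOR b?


8 ^ 242 = 250

250


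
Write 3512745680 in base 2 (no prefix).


3512745680 = 11010001011000000011111011010000 in binary

11010001011000000011111011010000


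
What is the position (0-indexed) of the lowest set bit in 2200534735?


0b10000011001010010111111011001111. Lowest set bit at position 0

0


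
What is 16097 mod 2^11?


16097 & 2047 = 1761

1761


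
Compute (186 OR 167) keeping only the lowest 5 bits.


Step 1: 186 | 167 = 191
Step 2: 191 & 31 = 31

31


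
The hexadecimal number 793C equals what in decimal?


793C hex = 31036 decimal

31036


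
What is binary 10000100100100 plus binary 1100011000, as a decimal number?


10000100100100 + 1100011000 = 10010000111100 = 9276

9276


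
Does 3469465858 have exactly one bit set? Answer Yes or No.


0b11001110110010111101100100000010. Multiple bits set => No

No


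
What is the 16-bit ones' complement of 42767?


42767 ^ 65535 = 22768

22768


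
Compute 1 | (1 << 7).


1 | (1 << 7) = 1 | 128 = 129

129


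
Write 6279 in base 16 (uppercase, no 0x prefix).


6279 = 1887 hex

1887


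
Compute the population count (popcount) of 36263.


0b1000110110100111 has 9 set bits

9


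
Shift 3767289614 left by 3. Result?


0b11100000100011000100011100001110 << 3 = 0b11100000100011000100011100001110000 = 30138316912

30138316912


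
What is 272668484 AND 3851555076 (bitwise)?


0b10000010000001001011101000100 & 0b11100101100100100001000100000100 = 0b1000100000100 = 4356

4356


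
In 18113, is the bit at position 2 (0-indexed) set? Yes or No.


0b100011011000001, bit 2 = 0. No

No


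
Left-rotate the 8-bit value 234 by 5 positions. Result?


Rotate 0b11101010 left by 5 (8-bit) = 0b1011101 = 93

93


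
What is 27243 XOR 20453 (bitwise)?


0b110101001101011 ^ 0b100111111100101 = 0b10010110001110 = 9614

9614


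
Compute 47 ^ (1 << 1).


47 ^ (1 << 1) = 47 ^ 2 = 45

45


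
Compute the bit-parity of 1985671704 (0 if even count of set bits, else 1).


0b1110110010110101111001000011000 has 16 ones => parity 0

0


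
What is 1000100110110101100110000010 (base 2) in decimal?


1000100110110101100110000010 in decimal = 144398722

144398722


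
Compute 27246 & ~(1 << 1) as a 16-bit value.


27246 & ~(1 << 1) = 27244

27244


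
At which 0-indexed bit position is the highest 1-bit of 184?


0b10111000. Highest set bit at position 7

7


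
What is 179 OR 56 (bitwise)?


0b10110011 | 0b111000 = 0b10111011 = 187

187


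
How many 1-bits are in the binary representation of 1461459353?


0b1010111000111000001100110011001 has 15 set bits

15


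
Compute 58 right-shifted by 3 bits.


0b111010 >> 3 = 0b111 = 7

7


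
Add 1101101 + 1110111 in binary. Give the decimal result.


1101101 + 1110111 = 11100100 = 228

228


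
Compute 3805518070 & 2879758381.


0b11100010110100111001100011110110 & 0b10101011101001011010000000101101 = 0b10100010100000011000000000100100 = 2726395940

2726395940


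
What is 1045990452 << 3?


0b111110010110001000110000110100 << 3 = 0b111110010110001000110000110100000 = 8367923616

8367923616


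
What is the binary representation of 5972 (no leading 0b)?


5972 = 1011101010100 in binary

1011101010100


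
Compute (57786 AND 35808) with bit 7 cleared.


Step 1: 57786 & 35808 = 33184
Step 2: 33184 & ~(1 << 7) = 33056

33056


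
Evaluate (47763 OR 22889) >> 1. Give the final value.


Step 1: 47763 | 22889 = 64507
Step 2: 64507 >> 1 = 32253

32253


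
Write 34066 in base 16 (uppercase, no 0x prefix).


34066 = 8512 hex

8512


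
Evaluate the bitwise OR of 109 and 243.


0b1101101 | 0b11110011 = 0b11111111 = 255

255


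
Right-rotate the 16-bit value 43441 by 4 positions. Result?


Rotate 0b1010100110110001 right by 4 (16-bit) = 0b1101010011011 = 6811

6811


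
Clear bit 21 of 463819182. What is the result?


463819182 & ~(1 << 21) = 461722030

461722030


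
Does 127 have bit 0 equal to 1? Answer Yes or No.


0b1111111, bit 0 = 1. Yes

Yes


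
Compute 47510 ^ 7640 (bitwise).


0b1011100110010110 ^ 0b1110111011000 = 0b1010010001001110 = 42062

42062


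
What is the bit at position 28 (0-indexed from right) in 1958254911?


0b1110100101110001001100100111111, position 28 = 1

1


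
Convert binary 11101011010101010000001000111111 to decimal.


11101011010101010000001000111111 in decimal = 3948216895

3948216895


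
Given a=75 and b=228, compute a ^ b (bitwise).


75 ^ 228 = 175

175


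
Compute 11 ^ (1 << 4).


11 ^ (1 << 4) = 11 ^ 16 = 27

27


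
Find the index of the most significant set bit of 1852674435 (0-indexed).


0b1101110011011011001000110000011. Highest set bit at position 30

30


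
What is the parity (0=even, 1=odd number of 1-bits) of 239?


0b11101111 has 7 ones => parity 1

1


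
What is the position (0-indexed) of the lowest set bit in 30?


0b11110. Lowest set bit at position 1

1


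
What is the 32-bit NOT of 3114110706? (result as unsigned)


~0b10111001100111011000111011110010 = 0b1000110011000100111000100001101 = 1180856589 (32-bit unsigned)

1180856589


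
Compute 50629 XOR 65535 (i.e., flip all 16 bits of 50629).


50629 ^ 65535 = 14906

14906


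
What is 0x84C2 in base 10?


84C2 hex = 33986 decimal

33986


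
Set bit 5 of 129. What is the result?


129 | (1 << 5) = 129 | 32 = 161

161


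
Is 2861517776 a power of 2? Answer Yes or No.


0b10101010100011110100101111010000. Multiple bits set => No

No


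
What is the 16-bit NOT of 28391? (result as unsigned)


~0b110111011100111 = 0b1001000100011000 = 37144 (16-bit unsigned)

37144


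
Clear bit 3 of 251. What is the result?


251 & ~(1 << 3) = 243

243


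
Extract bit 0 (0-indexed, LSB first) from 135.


0b10000111, position 0 = 1

1


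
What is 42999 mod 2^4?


42999 & 15 = 7

7


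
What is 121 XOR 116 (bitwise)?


0b1111001 ^ 0b1110100 = 0b1101 = 13

13


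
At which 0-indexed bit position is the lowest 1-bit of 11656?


0b10110110001000. Lowest set bit at position 3

3


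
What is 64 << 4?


0b1000000 << 4 = 0b10000000000 = 1024

1024


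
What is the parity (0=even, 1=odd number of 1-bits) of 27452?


0b110101100111100 has 9 ones => parity 1

1


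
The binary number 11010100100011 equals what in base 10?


11010100100011 in decimal = 13603

13603


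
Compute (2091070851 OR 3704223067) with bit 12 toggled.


Step 1: 2091070851 | 3704223067 = 4243322331
Step 2: 4243322331 ^ (1 << 12) = 4243322331 ^ 4096 = 4243318235

4243318235


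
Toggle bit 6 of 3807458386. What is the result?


3807458386 ^ (1 << 6) = 3807458386 ^ 64 = 3807458322

3807458322


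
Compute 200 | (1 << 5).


200 | (1 << 5) = 200 | 32 = 232

232


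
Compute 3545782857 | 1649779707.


0b11010011010110000101101001001001 | 0b1100010010101011010001111111011 = 0b11110011010111011111101111111011 = 4083022843

4083022843


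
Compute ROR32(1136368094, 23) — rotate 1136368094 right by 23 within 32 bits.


Rotate 0b1000011101110111001100111011110 right by 23 (32-bit) = 0b1110111001100111011110010000111 = 1999879303

1999879303


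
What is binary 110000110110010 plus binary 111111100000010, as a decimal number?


110000110110010 + 111111100000010 = 1110000010110100 = 57524

57524


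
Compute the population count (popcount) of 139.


0b10001011 has 4 set bits

4


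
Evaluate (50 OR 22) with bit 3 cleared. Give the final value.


Step 1: 50 | 22 = 54
Step 2: 54 & ~(1 << 3) = 54

54


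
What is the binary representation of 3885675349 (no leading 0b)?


3885675349 = 11100111100110101011001101010101 in binary

11100111100110101011001101010101


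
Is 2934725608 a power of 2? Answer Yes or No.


0b10101110111011000101101111101000. Multiple bits set => No

No


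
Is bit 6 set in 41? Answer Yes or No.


0b101001, bit 6 = 0. No

No


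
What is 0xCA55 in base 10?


CA55 hex = 51797 decimal

51797


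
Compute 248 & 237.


0b11111000 & 0b11101101 = 0b11101000 = 232

232


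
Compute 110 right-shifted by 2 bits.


0b1101110 >> 2 = 0b11011 = 27

27


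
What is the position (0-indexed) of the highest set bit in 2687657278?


0b10100000001100100110010100111110. Highest set bit at position 31

31


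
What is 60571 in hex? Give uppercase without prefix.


60571 = EC9B hex

EC9B


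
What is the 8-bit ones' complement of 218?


218 ^ 255 = 37

37


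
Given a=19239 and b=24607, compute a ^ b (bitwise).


19239 ^ 24607 = 11064

11064


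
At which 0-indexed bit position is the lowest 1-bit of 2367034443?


0b10001101000101100001010001001011. Lowest set bit at position 0

0


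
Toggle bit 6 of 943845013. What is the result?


943845013 ^ (1 << 6) = 943845013 ^ 64 = 943845077

943845077


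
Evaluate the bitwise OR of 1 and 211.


0b1 | 0b11010011 = 0b11010011 = 211

211


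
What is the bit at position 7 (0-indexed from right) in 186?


0b10111010, position 7 = 1

1


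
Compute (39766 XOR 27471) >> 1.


Step 1: 39766 ^ 27471 = 61465
Step 2: 61465 >> 1 = 30732

30732


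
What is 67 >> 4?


0b1000011 >> 4 = 0b100 = 4

4


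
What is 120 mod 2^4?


120 & 15 = 8

8


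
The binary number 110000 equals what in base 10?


110000 in decimal = 48

48


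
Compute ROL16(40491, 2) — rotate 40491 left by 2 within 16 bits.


Rotate 0b1001111000101011 left by 2 (16-bit) = 0b111100010101110 = 30894

30894


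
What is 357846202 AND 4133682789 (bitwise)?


0b10101010101000100110010111010 & 0b11110110011000101111111001100101 = 0b10100010000000100110000100000 = 339758112

339758112


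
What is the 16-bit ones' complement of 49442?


49442 ^ 65535 = 16093

16093


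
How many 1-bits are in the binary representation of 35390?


0b1000101000111110 has 8 set bits

8


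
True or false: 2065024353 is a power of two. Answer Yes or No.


0b1111011000101011100010101100001. Multiple bits set => No

No


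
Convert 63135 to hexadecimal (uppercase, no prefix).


63135 = F69F hex

F69F


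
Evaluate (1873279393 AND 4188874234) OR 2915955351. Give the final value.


Step 1: 1873279393 & 4188874234 = 1772429728
Step 2: 1772429728 | 2915955351 = 3991794615

3991794615


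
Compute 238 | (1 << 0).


238 | (1 << 0) = 238 | 1 = 239

239


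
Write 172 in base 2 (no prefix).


172 = 10101100 in binary

10101100


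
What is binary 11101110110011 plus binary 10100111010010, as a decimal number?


11101110110011 + 10100111010010 = 110010110000101 = 25989

25989


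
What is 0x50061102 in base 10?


50061102 hex = 1342574850 decimal

1342574850


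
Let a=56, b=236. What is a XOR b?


56 ^ 236 = 212

212


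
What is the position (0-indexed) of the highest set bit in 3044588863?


0b10110101011110001011110100111111. Highest set bit at position 31

31


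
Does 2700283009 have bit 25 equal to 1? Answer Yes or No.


0b10100000111100110000110010000001, bit 25 = 0. No

No


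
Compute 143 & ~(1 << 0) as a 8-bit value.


143 & ~(1 << 0) = 142

142


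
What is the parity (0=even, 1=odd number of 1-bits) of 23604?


0b101110000110100 has 7 ones => parity 1

1


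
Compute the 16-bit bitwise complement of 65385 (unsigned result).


~0b1111111101101001 = 0b10010110 = 150 (16-bit unsigned)

150


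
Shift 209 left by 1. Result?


0b11010001 << 1 = 0b110100010 = 418

418


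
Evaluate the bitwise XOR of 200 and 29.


0b11001000 ^ 0b11101 = 0b11010101 = 213

213


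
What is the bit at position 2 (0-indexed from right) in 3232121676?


0b11000000101001100100001101001100, position 2 = 1

1


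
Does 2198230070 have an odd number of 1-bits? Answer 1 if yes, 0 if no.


0b10000011000001100101010000110110 has 12 ones => parity 0

0


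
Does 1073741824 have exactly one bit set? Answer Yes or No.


0b1000000000000000000000000000000. Only one bit set => Yes

Yes


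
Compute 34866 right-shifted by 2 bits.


0b1000100000110010 >> 2 = 0b10001000001100 = 8716

8716


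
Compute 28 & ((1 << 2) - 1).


28 & 3 = 0

0


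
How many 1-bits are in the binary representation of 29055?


0b111000101111111 has 11 set bits

11


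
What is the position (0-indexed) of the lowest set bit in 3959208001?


0b11101011111111001011100001000001. Lowest set bit at position 0

0


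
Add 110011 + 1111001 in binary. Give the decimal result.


110011 + 1111001 = 10101100 = 172

172


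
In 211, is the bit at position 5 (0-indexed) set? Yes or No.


0b11010011, bit 5 = 0. No

No


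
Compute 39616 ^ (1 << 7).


39616 ^ (1 << 7) = 39616 ^ 128 = 39488

39488


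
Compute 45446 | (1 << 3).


45446 | (1 << 3) = 45446 | 8 = 45454

45454


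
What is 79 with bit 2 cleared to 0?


79 & ~(1 << 2) = 75

75


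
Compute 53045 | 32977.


0b1100111100110101 | 0b1000000011010001 = 0b1100111111110101 = 53237

53237


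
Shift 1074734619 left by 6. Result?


0b1000000000011110010011000011011 << 6 = 0b1000000000011110010011000011011000000 = 68783015616

68783015616


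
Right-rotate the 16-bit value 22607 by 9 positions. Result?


Rotate 0b101100001001111 right by 9 (16-bit) = 0b10011110101100 = 10156

10156


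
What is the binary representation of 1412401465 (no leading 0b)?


1412401465 = 1010100001011111000100100111001 in binary

1010100001011111000100100111001


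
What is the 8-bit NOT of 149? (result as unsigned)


~0b10010101 = 0b1101010 = 106 (8-bit unsigned)

106


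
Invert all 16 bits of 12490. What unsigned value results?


12490 ^ 65535 = 53045

53045


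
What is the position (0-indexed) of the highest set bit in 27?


0b11011. Highest set bit at position 4

4


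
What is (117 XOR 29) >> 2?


Step 1: 117 ^ 29 = 104
Step 2: 104 >> 2 = 26

26


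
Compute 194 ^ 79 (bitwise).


0b11000010 ^ 0b1001111 = 0b10001101 = 141

141


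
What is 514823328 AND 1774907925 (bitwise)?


0b11110101011111001010010100000 & 0b1101001110010101111001000010101 = 0b1000100010101001000000000000 = 143298560

143298560


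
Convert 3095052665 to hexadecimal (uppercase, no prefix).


3095052665 = B87AC179 hex

B87AC179


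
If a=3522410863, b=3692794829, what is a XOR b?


3522410863 ^ 3692794829 = 233319074

233319074


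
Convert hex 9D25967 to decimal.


9D25967 hex = 164780391 decimal

164780391


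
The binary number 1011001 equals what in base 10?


1011001 in decimal = 89

89


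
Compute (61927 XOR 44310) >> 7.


Step 1: 61927 ^ 44310 = 23793
Step 2: 23793 >> 7 = 185

185


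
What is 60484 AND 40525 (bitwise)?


0b1110110001000100 & 0b1001111001001101 = 0b1000110001000100 = 35908

35908


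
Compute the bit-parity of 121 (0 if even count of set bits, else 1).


0b1111001 has 5 ones => parity 1

1


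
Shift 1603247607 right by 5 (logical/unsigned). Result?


0b1011111100011111001110111110111 >> 5 = 0b10111111000111110011101111 = 50101487

50101487


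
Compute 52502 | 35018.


0b1100110100010110 | 0b1000100011001010 = 0b1100110111011110 = 52702

52702


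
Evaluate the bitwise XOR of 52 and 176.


0b110100 ^ 0b10110000 = 0b10000100 = 132

132


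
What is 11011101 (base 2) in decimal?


11011101 in decimal = 221

221


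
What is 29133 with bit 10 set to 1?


29133 | (1 << 10) = 29133 | 1024 = 30157

30157


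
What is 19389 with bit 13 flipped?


19389 ^ (1 << 13) = 19389 ^ 8192 = 27581

27581


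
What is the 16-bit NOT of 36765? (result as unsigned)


~0b1000111110011101 = 0b111000001100010 = 28770 (16-bit unsigned)

28770


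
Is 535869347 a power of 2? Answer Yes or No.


0b11111111100001011011110100011. Multiple bits set => No

No


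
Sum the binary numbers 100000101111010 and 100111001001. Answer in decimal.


100000101111010 + 100111001001 = 100101101000011 = 19267

19267


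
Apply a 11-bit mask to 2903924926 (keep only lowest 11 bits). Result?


2903924926 & 2047 = 190

190


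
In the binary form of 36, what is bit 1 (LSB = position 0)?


0b100100, position 1 = 0

0


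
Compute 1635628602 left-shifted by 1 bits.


0b1100001011111011011011000111010 << 1 = 0b11000010111110110110110001110100 = 3271257204

3271257204


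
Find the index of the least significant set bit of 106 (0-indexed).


0b1101010. Lowest set bit at position 1

1


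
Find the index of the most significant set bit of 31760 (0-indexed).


0b111110000010000. Highest set bit at position 14

14


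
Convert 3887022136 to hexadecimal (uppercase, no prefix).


3887022136 = E7AF4038 hex

E7AF4038


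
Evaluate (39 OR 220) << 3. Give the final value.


Step 1: 39 | 220 = 255
Step 2: 255 << 3 = 2040

2040


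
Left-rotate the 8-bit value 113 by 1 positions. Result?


Rotate 0b1110001 left by 1 (8-bit) = 0b11100010 = 226

226


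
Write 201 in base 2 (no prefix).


201 = 11001001 in binary

11001001


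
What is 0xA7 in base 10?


A7 hex = 167 decimal

167


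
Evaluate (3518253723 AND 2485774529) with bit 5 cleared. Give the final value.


Step 1: 3518253723 & 2485774529 = 2418034817
Step 2: 2418034817 & ~(1 << 5) = 2418034817

2418034817


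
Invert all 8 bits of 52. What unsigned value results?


52 ^ 255 = 203

203


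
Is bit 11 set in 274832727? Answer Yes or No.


0b10000011000011001110101010111, bit 11 = 1. Yes

Yes


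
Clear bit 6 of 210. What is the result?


210 & ~(1 << 6) = 146

146


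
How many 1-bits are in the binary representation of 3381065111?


0b11001001100001101111010110010111 has 18 set bits

18


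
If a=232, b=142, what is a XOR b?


232 ^ 142 = 102

102


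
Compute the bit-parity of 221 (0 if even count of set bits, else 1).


0b11011101 has 6 ones => parity 0

0


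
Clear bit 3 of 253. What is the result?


253 & ~(1 << 3) = 245

245


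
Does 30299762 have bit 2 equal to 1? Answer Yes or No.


0b1110011100101011001110010, bit 2 = 0. No

No


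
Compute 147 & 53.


0b10010011 & 0b110101 = 0b10001 = 17

17


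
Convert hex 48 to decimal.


48 hex = 72 decimal

72


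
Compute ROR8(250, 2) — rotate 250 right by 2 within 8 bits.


Rotate 0b11111010 right by 2 (8-bit) = 0b10111110 = 190

190


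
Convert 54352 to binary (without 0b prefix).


54352 = 1101010001010000 in binary

1101010001010000


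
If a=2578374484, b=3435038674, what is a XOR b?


2578374484 ^ 3435038674 = 1427134598

1427134598


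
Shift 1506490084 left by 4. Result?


0b1011001110010110011011011100100 << 4 = 0b10110011100101100110110111001000000 = 24103841344

24103841344


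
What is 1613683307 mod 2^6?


1613683307 & 63 = 43

43


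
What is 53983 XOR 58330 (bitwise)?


0b1101001011011111 ^ 0b1110001111011010 = 0b11000100000101 = 12549

12549


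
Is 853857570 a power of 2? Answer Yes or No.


0b110010111001001101010100100010. Multiple bits set => No

No


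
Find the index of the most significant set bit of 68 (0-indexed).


0b1000100. Highest set bit at position 6

6


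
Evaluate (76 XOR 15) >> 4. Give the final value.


Step 1: 76 ^ 15 = 67
Step 2: 67 >> 4 = 4

4


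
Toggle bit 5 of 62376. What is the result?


62376 ^ (1 << 5) = 62376 ^ 32 = 62344

62344


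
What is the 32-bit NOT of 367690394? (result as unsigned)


~0b10101111010101000001010011010 = 0b11101010000101010111110101100101 = 3927276901 (32-bit unsigned)

3927276901


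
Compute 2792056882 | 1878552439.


0b10100110011010110110100000110010 | 0b1101111111110000110111101110111 = 0b11101111111110110110111101110111 = 4026232695

4026232695


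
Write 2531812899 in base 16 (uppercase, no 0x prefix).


2531812899 = 96E86623 hex

96E86623


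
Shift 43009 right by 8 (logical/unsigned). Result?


0b1010100000000001 >> 8 = 0b10101000 = 168

168


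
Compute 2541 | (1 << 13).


2541 | (1 << 13) = 2541 | 8192 = 10733

10733


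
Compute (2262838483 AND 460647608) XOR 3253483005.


Step 1: 2262838483 & 460647608 = 39857296
Step 2: 39857296 ^ 3253483005 = 3280738669

3280738669


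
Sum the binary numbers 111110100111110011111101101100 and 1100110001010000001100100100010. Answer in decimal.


111110100111110011111101101100 + 1100110001010000001100100100010 = 10100100110001110101100010001110 = 2764527758

2764527758


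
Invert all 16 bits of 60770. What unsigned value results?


60770 ^ 65535 = 4765

4765


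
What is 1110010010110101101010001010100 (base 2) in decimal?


1110010010110101101010001010100 in decimal = 1918555220

1918555220


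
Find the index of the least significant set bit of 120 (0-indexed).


0b1111000. Lowest set bit at position 3

3


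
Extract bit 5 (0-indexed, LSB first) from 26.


0b11010, position 5 = 0

0


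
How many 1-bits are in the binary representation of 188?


0b10111100 has 5 set bits

5


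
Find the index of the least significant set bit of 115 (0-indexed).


0b1110011. Lowest set bit at position 0

0


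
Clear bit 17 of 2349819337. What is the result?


2349819337 & ~(1 << 17) = 2349688265

2349688265


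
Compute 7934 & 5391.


0b1111011111110 & 0b1010100001111 = 0b1010000001110 = 5134

5134


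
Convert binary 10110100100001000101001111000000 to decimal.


10110100100001000101001111000000 in decimal = 3028571072

3028571072


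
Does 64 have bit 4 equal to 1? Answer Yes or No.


0b1000000, bit 4 = 0. No

No


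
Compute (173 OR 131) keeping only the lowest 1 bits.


Step 1: 173 | 131 = 175
Step 2: 175 & 1 = 1

1


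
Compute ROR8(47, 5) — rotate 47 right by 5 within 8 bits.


Rotate 0b101111 right by 5 (8-bit) = 0b1111001 = 121

121


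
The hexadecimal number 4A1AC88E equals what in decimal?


4A1AC88E hex = 1243269262 decimal

1243269262


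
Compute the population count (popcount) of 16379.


0b11111111111011 has 13 set bits

13


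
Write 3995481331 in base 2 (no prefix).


3995481331 = 11101110001001100011010011110011 in binary

11101110001001100011010011110011


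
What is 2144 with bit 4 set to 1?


2144 | (1 << 4) = 2144 | 16 = 2160

2160


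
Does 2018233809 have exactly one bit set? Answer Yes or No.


0b1111000010010111100110111010001. Multiple bits set => No

No


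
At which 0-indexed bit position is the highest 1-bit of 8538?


0b10000101011010. Highest set bit at position 13

13


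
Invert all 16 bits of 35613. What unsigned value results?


35613 ^ 65535 = 29922

29922


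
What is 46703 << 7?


0b1011011001101111 << 7 = 0b10110110011011110000000 = 5977984

5977984


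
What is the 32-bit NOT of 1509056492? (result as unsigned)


~0b1011001111100100101111111101100 = 0b10100110000011011010000000010011 = 2785910803 (32-bit unsigned)

2785910803


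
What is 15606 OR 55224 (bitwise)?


0b11110011110110 | 0b1101011110111000 = 0b1111111111111110 = 65534

65534


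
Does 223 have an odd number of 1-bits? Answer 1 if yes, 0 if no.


0b11011111 has 7 ones => parity 1

1


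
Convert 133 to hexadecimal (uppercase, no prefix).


133 = 85 hex

85


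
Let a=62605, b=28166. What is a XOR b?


62605 ^ 28166 = 39563

39563


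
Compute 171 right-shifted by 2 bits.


0b10101011 >> 2 = 0b101010 = 42

42


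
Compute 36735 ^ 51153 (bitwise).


0b1000111101111111 ^ 0b1100011111010001 = 0b100100010101110 = 18606

18606


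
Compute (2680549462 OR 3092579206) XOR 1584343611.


Step 1: 2680549462 | 3092579206 = 3218469846
Step 2: 3218469846 ^ 1584343611 = 3787119085

3787119085


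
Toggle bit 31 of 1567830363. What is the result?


1567830363 ^ (1 << 31) = 1567830363 ^ 2147483648 = 3715314011

3715314011


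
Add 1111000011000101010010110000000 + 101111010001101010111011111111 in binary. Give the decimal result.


1111000011000101010010110000000 + 101111010001101010111011111111 = 10100111101010010101010001111111 = 2812892287

2812892287


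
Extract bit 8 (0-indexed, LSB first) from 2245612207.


0b10000101110110010101001010101111, position 8 = 0

0


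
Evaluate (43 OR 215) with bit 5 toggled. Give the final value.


Step 1: 43 | 215 = 255
Step 2: 255 ^ (1 << 5) = 255 ^ 32 = 223

223


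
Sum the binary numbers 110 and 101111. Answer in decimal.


110 + 101111 = 110101 = 53

53


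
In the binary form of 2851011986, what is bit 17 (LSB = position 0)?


0b10101001111011101111110110010010, position 17 = 1

1


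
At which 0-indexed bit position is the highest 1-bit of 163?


0b10100011. Highest set bit at position 7

7


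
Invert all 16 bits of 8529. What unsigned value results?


8529 ^ 65535 = 57006

57006


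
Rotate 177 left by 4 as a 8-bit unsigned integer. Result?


Rotate 0b10110001 left by 4 (8-bit) = 0b11011 = 27

27


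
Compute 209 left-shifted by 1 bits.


0b11010001 << 1 = 0b110100010 = 418

418


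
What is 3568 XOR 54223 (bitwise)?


0b110111110000 ^ 0b1101001111001111 = 0b1101111000111111 = 56895

56895


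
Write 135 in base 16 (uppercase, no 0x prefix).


135 = 87 hex

87


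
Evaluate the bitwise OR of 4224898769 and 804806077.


0b11111011110100101101011011010001 | 0b101111111110000101110110111101 = 0b11111111111110101101111111111101 = 4294631421

4294631421


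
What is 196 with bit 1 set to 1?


196 | (1 << 1) = 196 | 2 = 198

198


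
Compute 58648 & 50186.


0b1110010100011000 & 0b1100010000001010 = 0b1100010000001000 = 50184

50184


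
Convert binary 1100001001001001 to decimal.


1100001001001001 in decimal = 49737

49737


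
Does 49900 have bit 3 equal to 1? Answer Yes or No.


0b1100001011101100, bit 3 = 1. Yes

Yes


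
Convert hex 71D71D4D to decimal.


71D71D4D hex = 1909923149 decimal

1909923149


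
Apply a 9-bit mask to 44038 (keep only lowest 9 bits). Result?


44038 & 511 = 6

6


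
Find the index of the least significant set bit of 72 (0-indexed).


0b1001000. Lowest set bit at position 3

3


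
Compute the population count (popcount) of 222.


0b11011110 has 6 set bits

6


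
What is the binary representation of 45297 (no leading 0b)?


45297 = 1011000011110001 in binary

1011000011110001


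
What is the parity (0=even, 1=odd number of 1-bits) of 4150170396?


0b11110111010111101001001100011100 has 19 ones => parity 1

1


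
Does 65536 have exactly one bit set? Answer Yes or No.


0b10000000000000000. Only one bit set => Yes

Yes


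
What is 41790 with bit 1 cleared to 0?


41790 & ~(1 << 1) = 41788

41788


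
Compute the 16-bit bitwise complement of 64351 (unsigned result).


~0b1111101101011111 = 0b10010100000 = 1184 (16-bit unsigned)

1184


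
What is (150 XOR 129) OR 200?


Step 1: 150 ^ 129 = 23
Step 2: 23 | 200 = 223

223


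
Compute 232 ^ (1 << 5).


232 ^ (1 << 5) = 232 ^ 32 = 200

200


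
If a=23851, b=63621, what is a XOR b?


23851 ^ 63621 = 42414

42414


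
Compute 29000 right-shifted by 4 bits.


0b111000101001000 >> 4 = 0b11100010100 = 1812

1812


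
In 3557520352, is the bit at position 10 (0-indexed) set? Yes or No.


0b11010100000010110111001111100000, bit 10 = 0. No

No


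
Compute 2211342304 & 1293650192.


0b10000011110011100110011111100000 & 0b1001101000110111000100100010000 = 0b1000010100000000100000000 = 17432832

17432832


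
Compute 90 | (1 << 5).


90 | (1 << 5) = 90 | 32 = 122

122


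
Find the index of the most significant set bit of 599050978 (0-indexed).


0b100011101101001100101011100010. Highest set bit at position 29

29


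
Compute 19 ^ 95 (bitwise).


0b10011 ^ 0b1011111 = 0b1001100 = 76

76


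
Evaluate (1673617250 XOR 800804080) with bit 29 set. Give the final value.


Step 1: 1673617250 ^ 800804080 = 1283068818
Step 2: 1283068818 | (1 << 29) = 1283068818 | 536870912 = 1819939730

1819939730


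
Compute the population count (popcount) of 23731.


0b101110010110011 has 9 set bits

9


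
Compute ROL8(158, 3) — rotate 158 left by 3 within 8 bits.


Rotate 0b10011110 left by 3 (8-bit) = 0b11110100 = 244

244


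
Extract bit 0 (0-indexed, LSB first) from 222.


0b11011110, position 0 = 0

0


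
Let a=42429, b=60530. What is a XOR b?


42429 ^ 60530 = 18895

18895


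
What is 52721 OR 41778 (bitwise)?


0b1100110111110001 | 0b1010001100110010 = 0b1110111111110011 = 61427

61427


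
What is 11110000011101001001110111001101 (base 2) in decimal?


11110000011101001001110111001101 in decimal = 4034174413

4034174413


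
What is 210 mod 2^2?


210 & 3 = 2

2


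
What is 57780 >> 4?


0b1110000110110100 >> 4 = 0b111000011011 = 3611

3611


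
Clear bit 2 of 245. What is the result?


245 & ~(1 << 2) = 241

241


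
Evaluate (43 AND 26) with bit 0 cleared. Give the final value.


Step 1: 43 & 26 = 10
Step 2: 10 & ~(1 << 0) = 10

10


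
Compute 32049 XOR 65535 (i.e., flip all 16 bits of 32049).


32049 ^ 65535 = 33486

33486


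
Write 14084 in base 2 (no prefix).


14084 = 11011100000100 in binary

11011100000100


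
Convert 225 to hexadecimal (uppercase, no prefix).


225 = E1 hex

E1


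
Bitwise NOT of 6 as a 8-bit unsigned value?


~0b110 = 0b11111001 = 249 (8-bit unsigned)

249


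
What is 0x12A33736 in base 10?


12A33736 hex = 312686390 decimal

312686390


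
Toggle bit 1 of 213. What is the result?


213 ^ (1 << 1) = 213 ^ 2 = 215

215


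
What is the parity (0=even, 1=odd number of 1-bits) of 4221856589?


0b11111011101001000110101101001101 has 19 ones => parity 1

1


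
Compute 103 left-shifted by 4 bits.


0b1100111 << 4 = 0b11001110000 = 1648

1648


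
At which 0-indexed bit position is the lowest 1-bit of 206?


0b11001110. Lowest set bit at position 1

1


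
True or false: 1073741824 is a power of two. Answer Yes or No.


0b1000000000000000000000000000000. Only one bit set => Yes

Yes


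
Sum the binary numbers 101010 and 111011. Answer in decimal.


101010 + 111011 = 1100101 = 101

101


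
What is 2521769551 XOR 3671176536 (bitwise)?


0b10010110010011110010011001001111 ^ 0b11011010110100011011010101011000 = 0b1001100100111101001001100010111 = 1285460759

1285460759


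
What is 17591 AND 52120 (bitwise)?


0b100010010110111 & 0b1100101110011000 = 0b100000010010000 = 16528

16528


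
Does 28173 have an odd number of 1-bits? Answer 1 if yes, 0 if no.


0b110111000001101 has 8 ones => parity 0

0


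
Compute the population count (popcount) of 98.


0b1100010 has 3 set bits

3


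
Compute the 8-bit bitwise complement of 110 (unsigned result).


~0b1101110 = 0b10010001 = 145 (8-bit unsigned)

145


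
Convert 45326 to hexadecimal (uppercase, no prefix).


45326 = B10E hex

B10E


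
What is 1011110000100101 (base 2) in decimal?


1011110000100101 in decimal = 48165

48165


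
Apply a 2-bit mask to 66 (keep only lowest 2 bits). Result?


66 & 3 = 2

2


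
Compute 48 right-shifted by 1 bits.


0b110000 >> 1 = 0b11000 = 24

24


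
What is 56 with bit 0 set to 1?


56 | (1 << 0) = 56 | 1 = 57

57


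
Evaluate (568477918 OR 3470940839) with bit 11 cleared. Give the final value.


Step 1: 568477918 | 3470940839 = 4024589055
Step 2: 4024589055 & ~(1 << 11) = 4024587007

4024587007


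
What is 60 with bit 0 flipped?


60 ^ (1 << 0) = 60 ^ 1 = 61

61


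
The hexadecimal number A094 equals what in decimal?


A094 hex = 41108 decimal

41108


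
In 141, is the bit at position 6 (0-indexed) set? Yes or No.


0b10001101, bit 6 = 0. No

No


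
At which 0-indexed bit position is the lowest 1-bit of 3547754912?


0b11010011011101100111000110100000. Lowest set bit at position 5

5


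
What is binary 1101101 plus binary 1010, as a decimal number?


1101101 + 1010 = 1110111 = 119

119


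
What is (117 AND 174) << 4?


Step 1: 117 & 174 = 36
Step 2: 36 << 4 = 576

576


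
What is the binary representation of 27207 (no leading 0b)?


27207 = 110101001000111 in binary

110101001000111


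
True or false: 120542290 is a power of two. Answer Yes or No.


0b111001011110101010001010010. Multiple bits set => No

No


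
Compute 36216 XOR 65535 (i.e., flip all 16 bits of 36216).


36216 ^ 65535 = 29319

29319


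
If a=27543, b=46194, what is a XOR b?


27543 ^ 46194 = 57317

57317


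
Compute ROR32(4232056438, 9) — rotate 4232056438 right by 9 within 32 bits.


Rotate 0b11111100010000000000111001110110 right by 9 (32-bit) = 0b111011011111100010000000000111 = 998121479

998121479


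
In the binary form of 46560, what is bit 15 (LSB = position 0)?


0b1011010111100000, position 15 = 1

1


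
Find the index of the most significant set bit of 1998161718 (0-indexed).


0b1110111000110011000011100110110. Highest set bit at position 30

30


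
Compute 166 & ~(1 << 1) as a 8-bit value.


166 & ~(1 << 1) = 164

164


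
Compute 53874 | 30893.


0b1101001001110010 | 0b111100010101101 = 0b1111101011111111 = 64255

64255


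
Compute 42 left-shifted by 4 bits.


0b101010 << 4 = 0b1010100000 = 672

672


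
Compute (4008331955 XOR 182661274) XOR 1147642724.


Step 1: 4008331955 ^ 182661274 = 3825826345
Step 2: 3825826345 ^ 1147642724 = 2691619149

2691619149


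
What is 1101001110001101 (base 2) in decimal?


1101001110001101 in decimal = 54157

54157


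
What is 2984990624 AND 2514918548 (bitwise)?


0b10110001111010110101011110100000 & 0b10010101111001101001110010010100 = 0b10010001111000100001010010000000 = 2447512704

2447512704


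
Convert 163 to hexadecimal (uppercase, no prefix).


163 = A3 hex

A3


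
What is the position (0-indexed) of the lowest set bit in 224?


0b11100000. Lowest set bit at position 5

5


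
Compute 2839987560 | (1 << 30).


2839987560 | (1 << 30) = 2839987560 | 1073741824 = 3913729384

3913729384


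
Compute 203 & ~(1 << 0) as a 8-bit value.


203 & ~(1 << 0) = 202

202


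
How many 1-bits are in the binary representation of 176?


0b10110000 has 3 set bits

3


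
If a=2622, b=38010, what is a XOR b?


2622 ^ 38010 = 40516

40516


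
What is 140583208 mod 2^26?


140583208 & 67108863 = 6365480

6365480


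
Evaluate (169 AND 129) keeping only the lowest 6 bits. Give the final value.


Step 1: 169 & 129 = 129
Step 2: 129 & 63 = 1

1


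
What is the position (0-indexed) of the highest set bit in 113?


0b1110001. Highest set bit at position 6

6


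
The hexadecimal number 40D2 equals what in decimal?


40D2 hex = 16594 decimal

16594


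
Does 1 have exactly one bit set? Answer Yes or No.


0b1. Only one bit set => Yes

Yes


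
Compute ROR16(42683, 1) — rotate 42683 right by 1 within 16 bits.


Rotate 0b1010011010111011 right by 1 (16-bit) = 0b1101001101011101 = 54109

54109


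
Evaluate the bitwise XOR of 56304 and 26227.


0b1101101111110000 ^ 0b110011001110011 = 0b1011110110000011 = 48515

48515


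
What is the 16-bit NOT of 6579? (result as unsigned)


~0b1100110110011 = 0b1110011001001100 = 58956 (16-bit unsigned)

58956


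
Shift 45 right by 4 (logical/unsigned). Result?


0b101101 >> 4 = 0b10 = 2

2


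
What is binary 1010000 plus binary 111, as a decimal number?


1010000 + 111 = 1010111 = 87

87


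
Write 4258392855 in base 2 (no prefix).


4258392855 = 11111101110100011110101100010111 in binary

11111101110100011110101100010111


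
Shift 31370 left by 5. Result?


0b111101010001010 << 5 = 0b11110101000101000000 = 1003840

1003840


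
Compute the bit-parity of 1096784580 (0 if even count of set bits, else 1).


0b1000001010111111001101011000100 has 15 ones => parity 1

1


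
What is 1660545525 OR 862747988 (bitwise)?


0b1100010111110011110100111110101 | 0b110011011011000111110101010100 = 0b1110011111111011111110111110101 = 1946025461

1946025461


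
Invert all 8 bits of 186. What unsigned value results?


186 ^ 255 = 69

69


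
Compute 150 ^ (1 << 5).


150 ^ (1 << 5) = 150 ^ 32 = 182

182


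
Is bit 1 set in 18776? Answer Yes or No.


0b100100101011000, bit 1 = 0. No

No


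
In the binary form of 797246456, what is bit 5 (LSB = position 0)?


0b101111100001010000001111111000, position 5 = 1

1


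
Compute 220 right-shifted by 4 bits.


0b11011100 >> 4 = 0b1101 = 13

13


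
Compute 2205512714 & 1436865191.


0b10000011011101010111010000001010 & 0b1010101101001001101001010100111 = 0b1001001000101000000000010 = 19156994

19156994


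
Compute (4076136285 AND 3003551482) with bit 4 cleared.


Step 1: 4076136285 & 3003551482 = 2986640984
Step 2: 2986640984 & ~(1 << 4) = 2986640968

2986640968


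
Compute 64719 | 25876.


0b1111110011001111 | 0b110010100010100 = 0b1111110111011111 = 64991

64991


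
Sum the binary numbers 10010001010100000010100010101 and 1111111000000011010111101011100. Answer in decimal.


10010001010100000010100010101 + 1111111000000011010111101011100 = 10010001001010111011010001110001 = 2435560561

2435560561


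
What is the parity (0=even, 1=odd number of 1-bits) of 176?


0b10110000 has 3 ones => parity 1

1


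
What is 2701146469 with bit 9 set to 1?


2701146469 | (1 << 9) = 2701146469 | 512 = 2701146981

2701146981


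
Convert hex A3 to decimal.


A3 hex = 163 decimal

163


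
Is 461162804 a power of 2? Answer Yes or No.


0b11011011111001100100100110100. Multiple bits set => No

No


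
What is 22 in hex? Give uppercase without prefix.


22 = 16 hex

16


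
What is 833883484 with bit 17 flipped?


833883484 ^ (1 << 17) = 833883484 ^ 131072 = 834014556

834014556


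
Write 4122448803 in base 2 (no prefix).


4122448803 = 11110101101101111001001110100011 in binary

11110101101101111001001110100011


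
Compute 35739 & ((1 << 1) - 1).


35739 & 1 = 1

1
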